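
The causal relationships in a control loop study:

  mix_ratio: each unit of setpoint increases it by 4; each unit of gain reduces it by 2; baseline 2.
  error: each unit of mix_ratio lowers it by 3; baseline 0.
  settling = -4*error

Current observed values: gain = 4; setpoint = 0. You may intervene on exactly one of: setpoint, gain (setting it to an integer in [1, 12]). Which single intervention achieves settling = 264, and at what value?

set setpoint = 7

Intervening on setpoint: with other inputs at their observed values, settling = 48*setpoint - 72. Solving for 264 gives setpoint = 7, within [1, 12].
Intervening on gain: settling = -24*gain + 24. Reaching 264 requires gain = -10, outside [1, 12].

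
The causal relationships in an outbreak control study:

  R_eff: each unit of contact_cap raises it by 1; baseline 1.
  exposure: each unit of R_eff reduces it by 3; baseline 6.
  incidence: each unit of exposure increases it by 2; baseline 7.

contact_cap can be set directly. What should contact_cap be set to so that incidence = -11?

Substituting into the exposure equation gives exposure = -3*contact_cap + 3.
So incidence = -6*contact_cap + 13.
Solve -6*contact_cap + 13 = -11: contact_cap = (-11 - 13) / -6 = 4.

contact_cap = 4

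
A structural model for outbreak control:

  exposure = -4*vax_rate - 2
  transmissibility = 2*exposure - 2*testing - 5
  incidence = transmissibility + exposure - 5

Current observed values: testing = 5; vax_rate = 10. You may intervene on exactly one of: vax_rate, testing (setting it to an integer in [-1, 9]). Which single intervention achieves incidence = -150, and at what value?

set testing = 7

Intervening on vax_rate: incidence = -12*vax_rate - 26. Reaching -150 requires vax_rate = 31/3, not an integer.
Intervening on testing: with other inputs at their observed values, incidence = -2*testing - 136. Solving for -150 gives testing = 7, within [-1, 9].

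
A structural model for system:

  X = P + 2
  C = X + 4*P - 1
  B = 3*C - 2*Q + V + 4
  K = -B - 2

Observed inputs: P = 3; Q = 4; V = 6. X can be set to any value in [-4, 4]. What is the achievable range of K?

-49 to -25

Intervening on X fixes its value directly, overriding its dependence on P.
Substituting into the C equation gives C = X + 11.
Substituting into the B equation gives B = 3*X + 35.
Substituting into the K equation gives K = -3*X - 37.
Linear in X, so extremes are at the endpoints: X = -4 gives K = -25; X = 4 gives K = -49.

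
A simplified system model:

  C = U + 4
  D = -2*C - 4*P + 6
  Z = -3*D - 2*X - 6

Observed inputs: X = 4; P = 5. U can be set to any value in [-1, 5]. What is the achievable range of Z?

46 to 82

Substituting into the D equation gives D = -2*U - 22.
Substituting into the Z equation gives Z = 6*U + 52.
Linear in U, so extremes are at the endpoints: U = -1 gives Z = 46; U = 5 gives Z = 82.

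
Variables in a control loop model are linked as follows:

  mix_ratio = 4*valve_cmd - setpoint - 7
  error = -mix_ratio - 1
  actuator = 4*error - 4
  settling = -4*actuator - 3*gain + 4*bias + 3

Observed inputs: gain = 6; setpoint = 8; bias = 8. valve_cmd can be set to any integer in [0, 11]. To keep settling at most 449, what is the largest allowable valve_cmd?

Substituting into the mix_ratio equation gives mix_ratio = 4*valve_cmd - 15.
error becomes -4*valve_cmd + 14.
This gives actuator = -16*valve_cmd + 52.
Substituting into the settling equation gives settling = 64*valve_cmd - 191.
Require 64*valve_cmd - 191 ≤ 449, so valve_cmd ≤ 10.
The largest integer in [0, 11] satisfying this is 10.

valve_cmd = 10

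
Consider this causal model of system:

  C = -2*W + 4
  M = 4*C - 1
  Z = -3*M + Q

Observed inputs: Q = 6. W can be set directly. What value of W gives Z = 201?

W = 10

Substituting into the M equation gives M = -8*W + 15.
Z becomes 24*W - 39.
Solve 24*W - 39 = 201: W = (201 + 39) / 24 = 10.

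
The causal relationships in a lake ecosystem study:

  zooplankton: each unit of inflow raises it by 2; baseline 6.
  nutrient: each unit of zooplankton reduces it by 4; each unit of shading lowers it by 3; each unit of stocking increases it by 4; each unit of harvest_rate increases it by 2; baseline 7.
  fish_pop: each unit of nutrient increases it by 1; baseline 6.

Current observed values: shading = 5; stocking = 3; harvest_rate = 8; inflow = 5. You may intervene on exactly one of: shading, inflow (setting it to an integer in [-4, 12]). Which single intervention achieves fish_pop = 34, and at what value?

Intervening on shading: fish_pop = -3*shading - 23. Reaching 34 requires shading = -19, outside [-4, 12].
Intervening on inflow: with other inputs at their observed values, fish_pop = -8*inflow + 2. Solving for 34 gives inflow = -4, within [-4, 12].

set inflow = -4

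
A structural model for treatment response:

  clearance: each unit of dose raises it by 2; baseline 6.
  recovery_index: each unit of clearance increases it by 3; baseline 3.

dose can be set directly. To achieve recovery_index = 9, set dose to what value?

Substituting into the recovery_index equation gives recovery_index = 6*dose + 21.
Solve 6*dose + 21 = 9: dose = (9 - 21) / 6 = -2.

dose = -2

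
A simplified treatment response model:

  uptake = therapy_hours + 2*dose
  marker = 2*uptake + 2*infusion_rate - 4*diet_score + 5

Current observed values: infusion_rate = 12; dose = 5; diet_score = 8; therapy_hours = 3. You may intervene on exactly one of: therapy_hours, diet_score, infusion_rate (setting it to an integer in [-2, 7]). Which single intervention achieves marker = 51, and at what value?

Intervening on therapy_hours: marker = 2*therapy_hours + 17. Reaching 51 requires therapy_hours = 17, outside [-2, 7].
Intervening on diet_score: with other inputs at their observed values, marker = -4*diet_score + 55. Solving for 51 gives diet_score = 1, within [-2, 7].
Intervening on infusion_rate: marker = 2*infusion_rate - 1. Reaching 51 requires infusion_rate = 26, outside [-2, 7].

set diet_score = 1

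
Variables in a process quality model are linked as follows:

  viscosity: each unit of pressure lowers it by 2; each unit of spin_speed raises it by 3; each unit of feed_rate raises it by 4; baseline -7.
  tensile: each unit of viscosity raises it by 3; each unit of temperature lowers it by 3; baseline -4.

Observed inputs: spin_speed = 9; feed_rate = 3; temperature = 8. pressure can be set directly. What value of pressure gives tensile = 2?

Substituting into the viscosity equation gives viscosity = -2*pressure + 32.
Substituting into the tensile equation gives tensile = -6*pressure + 68.
Solve -6*pressure + 68 = 2: pressure = (2 - 68) / -6 = 11.

pressure = 11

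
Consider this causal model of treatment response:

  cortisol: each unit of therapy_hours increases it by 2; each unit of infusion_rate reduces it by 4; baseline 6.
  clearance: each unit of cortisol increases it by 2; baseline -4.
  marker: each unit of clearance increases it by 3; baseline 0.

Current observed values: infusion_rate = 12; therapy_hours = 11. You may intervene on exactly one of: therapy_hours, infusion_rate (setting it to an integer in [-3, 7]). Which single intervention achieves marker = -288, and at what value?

set therapy_hours = -2

Intervening on therapy_hours: with other inputs at their observed values, marker = 12*therapy_hours - 264. Solving for -288 gives therapy_hours = -2, within [-3, 7].
Intervening on infusion_rate: marker = -24*infusion_rate + 156. Reaching -288 requires infusion_rate = 37/2, not an integer.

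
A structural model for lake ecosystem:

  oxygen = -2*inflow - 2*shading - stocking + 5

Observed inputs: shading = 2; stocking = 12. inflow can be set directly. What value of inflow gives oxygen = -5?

Substituting into the oxygen equation gives oxygen = -2*inflow - 11.
Solve -2*inflow - 11 = -5: inflow = (-5 + 11) / -2 = -3.

inflow = -3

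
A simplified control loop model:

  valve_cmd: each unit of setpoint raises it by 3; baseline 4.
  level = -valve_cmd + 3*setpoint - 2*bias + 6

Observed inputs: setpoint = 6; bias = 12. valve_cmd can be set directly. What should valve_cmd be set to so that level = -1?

Intervening on valve_cmd fixes its value directly, overriding its dependence on setpoint.
Substituting into the level equation gives level = -valve_cmd.
Solve -valve_cmd = -1: valve_cmd = -1 / -1 = 1.

valve_cmd = 1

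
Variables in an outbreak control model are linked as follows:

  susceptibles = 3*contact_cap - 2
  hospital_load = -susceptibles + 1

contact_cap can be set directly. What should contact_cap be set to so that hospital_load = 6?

Substituting into the hospital_load equation gives hospital_load = -3*contact_cap + 3.
Solve -3*contact_cap + 3 = 6: contact_cap = (6 - 3) / -3 = -1.

contact_cap = -1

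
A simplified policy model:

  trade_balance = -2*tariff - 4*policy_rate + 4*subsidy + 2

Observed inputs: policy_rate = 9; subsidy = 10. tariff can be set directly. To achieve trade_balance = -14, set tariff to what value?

tariff = 10

Substituting into the trade_balance equation gives trade_balance = -2*tariff + 6.
Solve -2*tariff + 6 = -14: tariff = (-14 - 6) / -2 = 10.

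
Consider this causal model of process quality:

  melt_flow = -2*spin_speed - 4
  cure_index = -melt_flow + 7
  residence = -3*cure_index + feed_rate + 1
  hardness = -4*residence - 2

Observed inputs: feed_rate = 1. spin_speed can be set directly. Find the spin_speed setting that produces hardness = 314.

spin_speed = 8

Substituting into the cure_index equation gives cure_index = 2*spin_speed + 11.
So residence = -6*spin_speed - 31.
This gives hardness = 24*spin_speed + 122.
Solve 24*spin_speed + 122 = 314: spin_speed = (314 - 122) / 24 = 8.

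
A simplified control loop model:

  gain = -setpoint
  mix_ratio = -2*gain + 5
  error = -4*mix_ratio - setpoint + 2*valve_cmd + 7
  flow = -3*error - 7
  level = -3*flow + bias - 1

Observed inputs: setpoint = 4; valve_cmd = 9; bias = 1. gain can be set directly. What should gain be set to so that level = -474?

gain = -7

Intervening on gain fixes its value directly, overriding its dependence on setpoint.
Substituting into the error equation gives error = 8*gain + 1.
Substituting into the flow equation gives flow = -24*gain - 10.
So level = 72*gain + 30.
Solve 72*gain + 30 = -474: gain = (-474 - 30) / 72 = -7.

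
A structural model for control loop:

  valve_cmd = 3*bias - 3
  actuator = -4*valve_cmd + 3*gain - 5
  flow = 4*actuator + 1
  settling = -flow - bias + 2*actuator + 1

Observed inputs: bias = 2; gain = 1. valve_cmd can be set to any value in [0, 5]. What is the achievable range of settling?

Intervening on valve_cmd fixes its value directly, overriding its dependence on bias.
Substituting into the actuator equation gives actuator = -4*valve_cmd - 2.
Substituting into the flow equation gives flow = -16*valve_cmd - 7.
This gives settling = 8*valve_cmd + 2.
Linear in valve_cmd, so extremes are at the endpoints: valve_cmd = 0 gives settling = 2; valve_cmd = 5 gives settling = 42.

2 to 42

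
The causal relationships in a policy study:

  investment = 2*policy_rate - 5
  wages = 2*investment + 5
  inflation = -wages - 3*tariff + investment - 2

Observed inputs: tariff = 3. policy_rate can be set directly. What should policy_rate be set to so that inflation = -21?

Substituting into the wages equation gives wages = 4*policy_rate - 5.
Substituting into the inflation equation gives inflation = -2*policy_rate - 11.
Solve -2*policy_rate - 11 = -21: policy_rate = (-21 + 11) / -2 = 5.

policy_rate = 5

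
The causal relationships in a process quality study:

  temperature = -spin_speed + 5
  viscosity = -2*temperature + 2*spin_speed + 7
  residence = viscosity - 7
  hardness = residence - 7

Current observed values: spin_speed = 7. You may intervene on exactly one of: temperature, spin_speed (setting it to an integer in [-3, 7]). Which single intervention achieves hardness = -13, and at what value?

Intervening on temperature: hardness = -2*temperature + 7. Reaching -13 requires temperature = 10, outside [-3, 7].
Intervening on spin_speed: with other inputs at their observed values, hardness = 4*spin_speed - 17. Solving for -13 gives spin_speed = 1, within [-3, 7].

set spin_speed = 1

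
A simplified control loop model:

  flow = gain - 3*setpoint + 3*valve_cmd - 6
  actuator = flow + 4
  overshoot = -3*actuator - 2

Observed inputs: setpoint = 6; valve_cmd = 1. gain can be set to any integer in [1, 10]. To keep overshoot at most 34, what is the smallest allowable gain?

Substituting into the flow equation gives flow = gain - 21.
Substituting into the actuator equation gives actuator = gain - 17.
So overshoot = -3*gain + 49.
Require -3*gain + 49 ≤ 34, so gain ≥ 5.
The smallest integer in [1, 10] satisfying this is 5.

gain = 5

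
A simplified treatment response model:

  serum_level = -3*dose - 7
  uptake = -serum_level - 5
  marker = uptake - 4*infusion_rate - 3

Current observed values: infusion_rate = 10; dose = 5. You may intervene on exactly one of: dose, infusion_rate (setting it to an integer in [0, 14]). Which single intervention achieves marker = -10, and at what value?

Intervening on dose: marker = 3*dose - 41. Reaching -10 requires dose = 31/3, not an integer.
Intervening on infusion_rate: with other inputs at their observed values, marker = -4*infusion_rate + 14. Solving for -10 gives infusion_rate = 6, within [0, 14].

set infusion_rate = 6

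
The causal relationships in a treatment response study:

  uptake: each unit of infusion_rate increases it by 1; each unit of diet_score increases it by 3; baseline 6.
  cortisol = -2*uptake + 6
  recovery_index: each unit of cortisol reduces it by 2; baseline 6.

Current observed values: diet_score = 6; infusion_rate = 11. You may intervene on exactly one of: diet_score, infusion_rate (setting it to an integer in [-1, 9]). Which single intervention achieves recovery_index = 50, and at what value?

Intervening on diet_score: with other inputs at their observed values, recovery_index = 12*diet_score + 62. Solving for 50 gives diet_score = -1, within [-1, 9].
Intervening on infusion_rate: recovery_index = 4*infusion_rate + 90. Reaching 50 requires infusion_rate = -10, outside [-1, 9].

set diet_score = -1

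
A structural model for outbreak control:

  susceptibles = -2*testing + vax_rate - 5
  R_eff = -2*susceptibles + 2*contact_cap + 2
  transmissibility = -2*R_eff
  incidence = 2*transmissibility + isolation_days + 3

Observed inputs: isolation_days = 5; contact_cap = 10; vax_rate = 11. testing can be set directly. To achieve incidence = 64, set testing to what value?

Substituting into the susceptibles equation gives susceptibles = -2*testing + 6.
R_eff becomes 4*testing + 10.
So transmissibility = -8*testing - 20.
incidence becomes -16*testing - 32.
Solve -16*testing - 32 = 64: testing = (64 + 32) / -16 = -6.

testing = -6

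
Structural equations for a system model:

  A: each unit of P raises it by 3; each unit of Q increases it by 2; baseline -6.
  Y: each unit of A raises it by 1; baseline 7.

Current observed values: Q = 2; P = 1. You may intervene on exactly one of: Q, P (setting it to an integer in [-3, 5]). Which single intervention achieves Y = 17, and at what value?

Intervening on Q: Y = 2*Q + 4. Reaching 17 requires Q = 13/2, not an integer.
Intervening on P: with other inputs at their observed values, Y = 3*P + 5. Solving for 17 gives P = 4, within [-3, 5].

set P = 4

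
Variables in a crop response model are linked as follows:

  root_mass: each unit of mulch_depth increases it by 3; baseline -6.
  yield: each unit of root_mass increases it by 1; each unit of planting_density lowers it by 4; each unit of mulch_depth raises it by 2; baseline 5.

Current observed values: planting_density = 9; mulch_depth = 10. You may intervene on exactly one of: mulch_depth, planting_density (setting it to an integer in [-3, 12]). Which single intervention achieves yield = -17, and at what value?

set mulch_depth = 4

Intervening on mulch_depth: with other inputs at their observed values, yield = 5*mulch_depth - 37. Solving for -17 gives mulch_depth = 4, within [-3, 12].
Intervening on planting_density: yield = -4*planting_density + 49. Reaching -17 requires planting_density = 33/2, not an integer.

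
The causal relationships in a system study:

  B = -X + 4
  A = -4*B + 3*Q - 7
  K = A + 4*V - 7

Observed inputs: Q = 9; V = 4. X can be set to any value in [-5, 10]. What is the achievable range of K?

-7 to 53

Substituting into the A equation gives A = 4*X + 4.
So K = 4*X + 13.
Linear in X, so extremes are at the endpoints: X = -5 gives K = -7; X = 10 gives K = 53.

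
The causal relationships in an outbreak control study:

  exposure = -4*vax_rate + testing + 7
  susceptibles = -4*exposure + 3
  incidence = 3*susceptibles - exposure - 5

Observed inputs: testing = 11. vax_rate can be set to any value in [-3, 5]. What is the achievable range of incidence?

Substituting into the exposure equation gives exposure = -4*vax_rate + 18.
This gives susceptibles = 16*vax_rate - 69.
Substituting into the incidence equation gives incidence = 52*vax_rate - 230.
Linear in vax_rate, so extremes are at the endpoints: vax_rate = -3 gives incidence = -386; vax_rate = 5 gives incidence = 30.

-386 to 30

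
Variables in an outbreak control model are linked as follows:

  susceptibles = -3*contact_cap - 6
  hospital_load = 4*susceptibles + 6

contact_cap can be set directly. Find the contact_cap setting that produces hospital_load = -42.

Substituting into the hospital_load equation gives hospital_load = -12*contact_cap - 18.
Solve -12*contact_cap - 18 = -42: contact_cap = (-42 + 18) / -12 = 2.

contact_cap = 2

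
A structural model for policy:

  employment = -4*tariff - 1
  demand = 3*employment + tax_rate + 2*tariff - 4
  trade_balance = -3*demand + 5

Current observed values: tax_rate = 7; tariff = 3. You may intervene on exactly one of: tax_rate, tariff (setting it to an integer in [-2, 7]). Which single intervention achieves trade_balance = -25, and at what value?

Intervening on tax_rate: trade_balance = -3*tax_rate + 116. Reaching -25 requires tax_rate = 47, outside [-2, 7].
Intervening on tariff: with other inputs at their observed values, trade_balance = 30*tariff + 5. Solving for -25 gives tariff = -1, within [-2, 7].

set tariff = -1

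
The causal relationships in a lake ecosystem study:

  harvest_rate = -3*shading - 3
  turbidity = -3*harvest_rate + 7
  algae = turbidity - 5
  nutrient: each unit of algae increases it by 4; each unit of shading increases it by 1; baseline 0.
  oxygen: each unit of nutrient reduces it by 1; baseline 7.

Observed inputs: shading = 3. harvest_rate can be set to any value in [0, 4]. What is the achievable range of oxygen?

Intervening on harvest_rate fixes its value directly, overriding its dependence on shading.
Substituting into the algae equation gives algae = -3*harvest_rate + 2.
This gives nutrient = -12*harvest_rate + 11.
So oxygen = 12*harvest_rate - 4.
Linear in harvest_rate, so extremes are at the endpoints: harvest_rate = 0 gives oxygen = -4; harvest_rate = 4 gives oxygen = 44.

-4 to 44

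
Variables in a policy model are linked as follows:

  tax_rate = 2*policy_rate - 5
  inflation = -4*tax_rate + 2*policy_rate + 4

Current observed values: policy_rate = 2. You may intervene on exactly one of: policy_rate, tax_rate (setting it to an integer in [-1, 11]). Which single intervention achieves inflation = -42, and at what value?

set policy_rate = 11

Intervening on policy_rate: with other inputs at their observed values, inflation = -6*policy_rate + 24. Solving for -42 gives policy_rate = 11, within [-1, 11].
Intervening on tax_rate: inflation = -4*tax_rate + 8. Reaching -42 requires tax_rate = 25/2, not an integer.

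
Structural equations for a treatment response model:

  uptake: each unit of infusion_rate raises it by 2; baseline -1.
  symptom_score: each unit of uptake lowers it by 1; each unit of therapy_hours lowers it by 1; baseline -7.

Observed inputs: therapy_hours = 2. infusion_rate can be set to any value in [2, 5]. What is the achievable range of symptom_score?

-18 to -12

Substituting into the symptom_score equation gives symptom_score = -2*infusion_rate - 8.
Linear in infusion_rate, so extremes are at the endpoints: infusion_rate = 2 gives symptom_score = -12; infusion_rate = 5 gives symptom_score = -18.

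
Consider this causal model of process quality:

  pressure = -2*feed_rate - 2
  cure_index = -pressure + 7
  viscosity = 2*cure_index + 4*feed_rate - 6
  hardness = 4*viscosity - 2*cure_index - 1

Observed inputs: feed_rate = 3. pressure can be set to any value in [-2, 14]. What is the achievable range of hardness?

-19 to 77

Intervening on pressure fixes its value directly, overriding its dependence on feed_rate.
Substituting into the viscosity equation gives viscosity = -2*pressure + 20.
Substituting into the hardness equation gives hardness = -6*pressure + 65.
Linear in pressure, so extremes are at the endpoints: pressure = -2 gives hardness = 77; pressure = 14 gives hardness = -19.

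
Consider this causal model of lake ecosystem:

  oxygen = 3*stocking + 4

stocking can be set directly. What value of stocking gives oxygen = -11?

stocking = -5

Solve 3*stocking + 4 = -11: stocking = (-11 - 4) / 3 = -5.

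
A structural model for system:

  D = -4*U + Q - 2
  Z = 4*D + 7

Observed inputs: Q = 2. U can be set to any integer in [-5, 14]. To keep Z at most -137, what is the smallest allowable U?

Substituting into the D equation gives D = -4*U.
Substituting into the Z equation gives Z = -16*U + 7.
Require -16*U + 7 ≤ -137, so U ≥ 9.
The smallest integer in [-5, 14] satisfying this is 9.

U = 9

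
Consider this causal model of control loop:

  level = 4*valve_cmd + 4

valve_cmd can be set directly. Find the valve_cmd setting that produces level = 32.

valve_cmd = 7

Solve 4*valve_cmd + 4 = 32: valve_cmd = (32 - 4) / 4 = 7.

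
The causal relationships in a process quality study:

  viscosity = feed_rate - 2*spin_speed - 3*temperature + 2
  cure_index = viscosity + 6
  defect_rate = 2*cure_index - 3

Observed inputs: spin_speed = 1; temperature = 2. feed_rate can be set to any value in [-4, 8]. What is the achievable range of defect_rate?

-11 to 13

Substituting into the viscosity equation gives viscosity = feed_rate - 6.
So cure_index = feed_rate.
defect_rate becomes 2*feed_rate - 3.
Linear in feed_rate, so extremes are at the endpoints: feed_rate = -4 gives defect_rate = -11; feed_rate = 8 gives defect_rate = 13.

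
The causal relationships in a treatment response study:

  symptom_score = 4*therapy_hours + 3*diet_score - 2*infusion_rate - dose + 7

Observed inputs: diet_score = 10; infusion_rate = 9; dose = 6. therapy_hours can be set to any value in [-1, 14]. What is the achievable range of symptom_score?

9 to 69

Substituting into the symptom_score equation gives symptom_score = 4*therapy_hours + 13.
Linear in therapy_hours, so extremes are at the endpoints: therapy_hours = -1 gives symptom_score = 9; therapy_hours = 14 gives symptom_score = 69.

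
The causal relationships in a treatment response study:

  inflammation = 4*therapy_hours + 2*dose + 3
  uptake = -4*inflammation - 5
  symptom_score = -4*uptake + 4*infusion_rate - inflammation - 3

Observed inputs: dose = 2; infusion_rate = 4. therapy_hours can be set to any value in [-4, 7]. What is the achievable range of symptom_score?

-102 to 558

Substituting into the inflammation equation gives inflammation = 4*therapy_hours + 7.
So uptake = -16*therapy_hours - 33.
Substituting into the symptom_score equation gives symptom_score = 60*therapy_hours + 138.
Linear in therapy_hours, so extremes are at the endpoints: therapy_hours = -4 gives symptom_score = -102; therapy_hours = 7 gives symptom_score = 558.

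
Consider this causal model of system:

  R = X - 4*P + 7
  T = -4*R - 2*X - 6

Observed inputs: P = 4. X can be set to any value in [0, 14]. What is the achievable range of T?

-54 to 30

Substituting into the R equation gives R = X - 9.
So T = -6*X + 30.
Linear in X, so extremes are at the endpoints: X = 0 gives T = 30; X = 14 gives T = -54.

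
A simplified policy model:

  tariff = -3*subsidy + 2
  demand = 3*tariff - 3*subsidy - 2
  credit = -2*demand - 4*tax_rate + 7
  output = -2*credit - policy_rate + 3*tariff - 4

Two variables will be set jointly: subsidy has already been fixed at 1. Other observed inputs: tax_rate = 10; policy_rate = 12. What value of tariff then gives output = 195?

tariff = 11

With subsidy held at 1:
Intervening on tariff fixes its value directly, overriding its dependence on subsidy.
Substituting into the demand equation gives demand = 3*tariff - 5.
Substituting into the credit equation gives credit = -6*tariff - 23.
Substituting into the output equation gives output = 15*tariff + 30.
Solve 15*tariff + 30 = 195: tariff = (195 - 30) / 15 = 11.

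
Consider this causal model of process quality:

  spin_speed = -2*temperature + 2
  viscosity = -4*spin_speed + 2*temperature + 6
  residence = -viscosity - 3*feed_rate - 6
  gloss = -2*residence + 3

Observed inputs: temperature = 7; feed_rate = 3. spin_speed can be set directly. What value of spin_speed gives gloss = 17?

spin_speed = 7

Intervening on spin_speed fixes its value directly, overriding its dependence on temperature.
Substituting into the viscosity equation gives viscosity = -4*spin_speed + 20.
This gives residence = 4*spin_speed - 35.
gloss becomes -8*spin_speed + 73.
Solve -8*spin_speed + 73 = 17: spin_speed = (17 - 73) / -8 = 7.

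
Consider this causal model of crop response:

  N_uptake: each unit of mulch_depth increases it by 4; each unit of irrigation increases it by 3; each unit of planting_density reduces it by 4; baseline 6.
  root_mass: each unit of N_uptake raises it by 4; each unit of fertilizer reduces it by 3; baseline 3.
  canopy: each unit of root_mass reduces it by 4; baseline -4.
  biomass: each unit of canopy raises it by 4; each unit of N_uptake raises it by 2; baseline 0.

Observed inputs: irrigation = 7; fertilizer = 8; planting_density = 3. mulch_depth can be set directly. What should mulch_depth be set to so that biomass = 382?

mulch_depth = -4

Substituting into the N_uptake equation gives N_uptake = 4*mulch_depth + 15.
Substituting into the root_mass equation gives root_mass = 16*mulch_depth + 39.
canopy becomes -64*mulch_depth - 160.
This gives biomass = -248*mulch_depth - 610.
Solve -248*mulch_depth - 610 = 382: mulch_depth = (382 + 610) / -248 = -4.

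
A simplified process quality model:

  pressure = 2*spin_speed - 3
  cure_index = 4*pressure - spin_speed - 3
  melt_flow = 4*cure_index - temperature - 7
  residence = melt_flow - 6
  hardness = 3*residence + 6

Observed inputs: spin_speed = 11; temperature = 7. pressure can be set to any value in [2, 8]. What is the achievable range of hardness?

Intervening on pressure fixes its value directly, overriding its dependence on spin_speed.
Substituting into the cure_index equation gives cure_index = 4*pressure - 14.
Substituting into the melt_flow equation gives melt_flow = 16*pressure - 70.
So residence = 16*pressure - 76.
This gives hardness = 48*pressure - 222.
Linear in pressure, so extremes are at the endpoints: pressure = 2 gives hardness = -126; pressure = 8 gives hardness = 162.

-126 to 162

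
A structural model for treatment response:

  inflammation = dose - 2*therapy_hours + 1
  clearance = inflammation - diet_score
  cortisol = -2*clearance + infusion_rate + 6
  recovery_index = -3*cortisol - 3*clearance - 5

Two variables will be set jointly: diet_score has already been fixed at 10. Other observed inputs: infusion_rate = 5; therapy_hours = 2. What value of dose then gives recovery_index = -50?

dose = 9

With diet_score held at 10:
Substituting into the inflammation equation gives inflammation = dose - 3.
So clearance = dose - 13.
This gives cortisol = -2*dose + 37.
So recovery_index = 3*dose - 77.
Solve 3*dose - 77 = -50: dose = (-50 + 77) / 3 = 9.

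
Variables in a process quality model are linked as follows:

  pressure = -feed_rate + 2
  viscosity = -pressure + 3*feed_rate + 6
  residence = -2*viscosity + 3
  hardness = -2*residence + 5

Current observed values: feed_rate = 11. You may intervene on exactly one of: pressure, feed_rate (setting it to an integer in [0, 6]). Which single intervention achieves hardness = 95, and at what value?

set feed_rate = 5

Intervening on pressure: hardness = -4*pressure + 155. Reaching 95 requires pressure = 15, outside [0, 6].
Intervening on feed_rate: with other inputs at their observed values, hardness = 16*feed_rate + 15. Solving for 95 gives feed_rate = 5, within [0, 6].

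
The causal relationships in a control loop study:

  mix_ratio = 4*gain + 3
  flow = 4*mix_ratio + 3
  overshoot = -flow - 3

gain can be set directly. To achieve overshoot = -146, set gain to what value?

gain = 8

Substituting into the flow equation gives flow = 16*gain + 15.
Substituting into the overshoot equation gives overshoot = -16*gain - 18.
Solve -16*gain - 18 = -146: gain = (-146 + 18) / -16 = 8.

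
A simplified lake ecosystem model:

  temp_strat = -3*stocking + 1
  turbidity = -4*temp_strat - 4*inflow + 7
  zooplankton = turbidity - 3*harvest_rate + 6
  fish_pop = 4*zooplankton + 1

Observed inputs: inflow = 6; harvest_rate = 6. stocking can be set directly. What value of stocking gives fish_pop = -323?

Substituting into the turbidity equation gives turbidity = 12*stocking - 21.
Substituting into the zooplankton equation gives zooplankton = 12*stocking - 33.
This gives fish_pop = 48*stocking - 131.
Solve 48*stocking - 131 = -323: stocking = (-323 + 131) / 48 = -4.

stocking = -4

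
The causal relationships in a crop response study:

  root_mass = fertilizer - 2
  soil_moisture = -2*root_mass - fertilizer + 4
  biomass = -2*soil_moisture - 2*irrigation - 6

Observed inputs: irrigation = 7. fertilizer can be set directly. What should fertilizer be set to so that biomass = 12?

Substituting into the soil_moisture equation gives soil_moisture = -3*fertilizer + 8.
biomass becomes 6*fertilizer - 36.
Solve 6*fertilizer - 36 = 12: fertilizer = (12 + 36) / 6 = 8.

fertilizer = 8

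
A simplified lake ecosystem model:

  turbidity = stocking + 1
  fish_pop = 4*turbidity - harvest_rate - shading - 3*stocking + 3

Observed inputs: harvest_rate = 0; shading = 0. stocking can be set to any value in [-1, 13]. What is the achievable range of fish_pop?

Substituting into the fish_pop equation gives fish_pop = stocking + 7.
Linear in stocking, so extremes are at the endpoints: stocking = -1 gives fish_pop = 6; stocking = 13 gives fish_pop = 20.

6 to 20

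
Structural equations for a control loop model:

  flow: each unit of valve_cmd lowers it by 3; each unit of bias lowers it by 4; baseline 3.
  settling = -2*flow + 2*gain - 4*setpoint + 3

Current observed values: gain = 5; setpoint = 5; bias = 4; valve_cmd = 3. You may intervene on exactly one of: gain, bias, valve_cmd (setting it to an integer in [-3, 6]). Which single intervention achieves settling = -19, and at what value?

Intervening on gain: settling = 2*gain + 27. Reaching -19 requires gain = -23, outside [-3, 6].
Intervening on bias: with other inputs at their observed values, settling = 8*bias + 5. Solving for -19 gives bias = -3, within [-3, 6].
Intervening on valve_cmd: settling = 6*valve_cmd + 19. Reaching -19 requires valve_cmd = -19/3, not an integer.

set bias = -3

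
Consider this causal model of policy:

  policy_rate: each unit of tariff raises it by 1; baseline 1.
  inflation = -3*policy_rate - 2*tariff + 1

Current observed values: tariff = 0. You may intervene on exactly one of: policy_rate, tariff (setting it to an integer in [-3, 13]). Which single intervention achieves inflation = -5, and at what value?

Intervening on policy_rate: with other inputs at their observed values, inflation = -3*policy_rate + 1. Solving for -5 gives policy_rate = 2, within [-3, 13].
Intervening on tariff: inflation = -5*tariff - 2. Reaching -5 requires tariff = 3/5, not an integer.

set policy_rate = 2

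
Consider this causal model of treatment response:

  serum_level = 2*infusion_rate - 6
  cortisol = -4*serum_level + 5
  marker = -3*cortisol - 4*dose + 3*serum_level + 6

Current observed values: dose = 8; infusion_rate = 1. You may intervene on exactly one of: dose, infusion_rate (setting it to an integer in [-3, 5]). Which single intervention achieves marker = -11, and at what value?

Intervening on dose: marker = -4*dose - 69. Reaching -11 requires dose = -29/2, not an integer.
Intervening on infusion_rate: with other inputs at their observed values, marker = 30*infusion_rate - 131. Solving for -11 gives infusion_rate = 4, within [-3, 5].

set infusion_rate = 4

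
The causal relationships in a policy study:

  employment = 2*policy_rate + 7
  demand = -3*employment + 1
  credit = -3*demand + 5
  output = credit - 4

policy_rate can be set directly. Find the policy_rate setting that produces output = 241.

policy_rate = 10

Substituting into the demand equation gives demand = -6*policy_rate - 20.
Substituting into the credit equation gives credit = 18*policy_rate + 65.
Substituting into the output equation gives output = 18*policy_rate + 61.
Solve 18*policy_rate + 61 = 241: policy_rate = (241 - 61) / 18 = 10.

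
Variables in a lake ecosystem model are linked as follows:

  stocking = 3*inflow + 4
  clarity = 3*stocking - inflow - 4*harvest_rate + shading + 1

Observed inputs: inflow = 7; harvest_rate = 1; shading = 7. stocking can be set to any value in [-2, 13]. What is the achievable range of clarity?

-9 to 36

Intervening on stocking fixes its value directly, overriding its dependence on inflow.
Substituting into the clarity equation gives clarity = 3*stocking - 3.
Linear in stocking, so extremes are at the endpoints: stocking = -2 gives clarity = -9; stocking = 13 gives clarity = 36.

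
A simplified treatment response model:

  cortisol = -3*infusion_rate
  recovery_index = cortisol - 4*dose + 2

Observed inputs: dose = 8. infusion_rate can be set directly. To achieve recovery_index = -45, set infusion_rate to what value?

Substituting into the recovery_index equation gives recovery_index = -3*infusion_rate - 30.
Solve -3*infusion_rate - 30 = -45: infusion_rate = (-45 + 30) / -3 = 5.

infusion_rate = 5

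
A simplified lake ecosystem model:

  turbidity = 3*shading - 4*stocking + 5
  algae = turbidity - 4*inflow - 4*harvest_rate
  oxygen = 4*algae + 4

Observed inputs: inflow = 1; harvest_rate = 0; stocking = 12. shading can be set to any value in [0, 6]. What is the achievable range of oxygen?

-184 to -112

Substituting into the turbidity equation gives turbidity = 3*shading - 43.
Substituting into the algae equation gives algae = 3*shading - 47.
This gives oxygen = 12*shading - 184.
Linear in shading, so extremes are at the endpoints: shading = 0 gives oxygen = -184; shading = 6 gives oxygen = -112.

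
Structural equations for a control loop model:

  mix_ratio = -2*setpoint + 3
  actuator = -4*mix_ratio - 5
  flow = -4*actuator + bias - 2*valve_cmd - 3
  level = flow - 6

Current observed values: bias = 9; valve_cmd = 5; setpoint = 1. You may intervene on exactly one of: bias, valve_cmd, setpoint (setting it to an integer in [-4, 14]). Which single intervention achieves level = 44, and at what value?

set valve_cmd = -4

Intervening on bias: level = bias + 17. Reaching 44 requires bias = 27, outside [-4, 14].
Intervening on valve_cmd: with other inputs at their observed values, level = -2*valve_cmd + 36. Solving for 44 gives valve_cmd = -4, within [-4, 14].
Intervening on setpoint: level = -32*setpoint + 58. Reaching 44 requires setpoint = 7/16, not an integer.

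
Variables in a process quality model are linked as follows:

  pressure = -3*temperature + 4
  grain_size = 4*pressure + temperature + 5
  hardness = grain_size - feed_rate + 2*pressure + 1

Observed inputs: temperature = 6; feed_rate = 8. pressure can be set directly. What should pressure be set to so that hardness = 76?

pressure = 12

Intervening on pressure fixes its value directly, overriding its dependence on temperature.
Substituting into the grain_size equation gives grain_size = 4*pressure + 11.
Substituting into the hardness equation gives hardness = 6*pressure + 4.
Solve 6*pressure + 4 = 76: pressure = (76 - 4) / 6 = 12.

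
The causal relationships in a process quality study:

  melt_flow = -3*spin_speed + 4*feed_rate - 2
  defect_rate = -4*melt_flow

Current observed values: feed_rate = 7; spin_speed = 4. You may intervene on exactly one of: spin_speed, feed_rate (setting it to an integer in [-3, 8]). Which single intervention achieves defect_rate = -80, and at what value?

Intervening on spin_speed: with other inputs at their observed values, defect_rate = 12*spin_speed - 104. Solving for -80 gives spin_speed = 2, within [-3, 8].
Intervening on feed_rate: defect_rate = -16*feed_rate + 56. Reaching -80 requires feed_rate = 17/2, not an integer.

set spin_speed = 2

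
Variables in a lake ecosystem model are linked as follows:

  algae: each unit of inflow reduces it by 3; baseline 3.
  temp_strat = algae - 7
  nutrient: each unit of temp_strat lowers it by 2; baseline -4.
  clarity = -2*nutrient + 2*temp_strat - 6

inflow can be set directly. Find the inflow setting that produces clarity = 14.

inflow = -2

Substituting into the temp_strat equation gives temp_strat = -3*inflow - 4.
Substituting into the nutrient equation gives nutrient = 6*inflow + 4.
clarity becomes -18*inflow - 22.
Solve -18*inflow - 22 = 14: inflow = (14 + 22) / -18 = -2.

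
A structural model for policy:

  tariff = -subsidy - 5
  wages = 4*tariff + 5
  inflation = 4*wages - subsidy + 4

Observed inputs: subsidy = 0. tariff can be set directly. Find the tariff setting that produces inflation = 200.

tariff = 11

Intervening on tariff fixes its value directly, overriding its dependence on subsidy.
Substituting into the inflation equation gives inflation = 16*tariff + 24.
Solve 16*tariff + 24 = 200: tariff = (200 - 24) / 16 = 11.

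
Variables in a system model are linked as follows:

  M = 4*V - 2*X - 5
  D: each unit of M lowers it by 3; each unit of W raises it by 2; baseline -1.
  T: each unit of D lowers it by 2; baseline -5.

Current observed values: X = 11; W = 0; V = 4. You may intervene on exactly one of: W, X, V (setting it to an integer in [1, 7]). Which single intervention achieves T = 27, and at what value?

Intervening on W: T = -4*W - 69. Reaching 27 requires W = -24, outside [1, 7].
Intervening on X: with other inputs at their observed values, T = -12*X + 63. Solving for 27 gives X = 3, within [1, 7].
Intervening on V: T = 24*V - 165. Reaching 27 requires V = 8, outside [1, 7].

set X = 3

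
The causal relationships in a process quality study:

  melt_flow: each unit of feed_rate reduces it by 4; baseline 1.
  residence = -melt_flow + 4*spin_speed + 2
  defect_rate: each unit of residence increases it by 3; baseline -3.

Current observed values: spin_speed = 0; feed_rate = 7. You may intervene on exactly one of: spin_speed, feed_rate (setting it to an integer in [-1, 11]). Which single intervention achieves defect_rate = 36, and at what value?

set feed_rate = 3

Intervening on spin_speed: defect_rate = 12*spin_speed + 84. Reaching 36 requires spin_speed = -4, outside [-1, 11].
Intervening on feed_rate: with other inputs at their observed values, defect_rate = 12*feed_rate. Solving for 36 gives feed_rate = 3, within [-1, 11].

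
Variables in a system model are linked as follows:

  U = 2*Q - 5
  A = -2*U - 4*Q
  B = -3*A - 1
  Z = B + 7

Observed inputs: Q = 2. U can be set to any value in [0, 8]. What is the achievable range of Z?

Intervening on U fixes its value directly, overriding its dependence on Q.
Substituting into the A equation gives A = -2*U - 8.
So B = 6*U + 23.
Z becomes 6*U + 30.
Linear in U, so extremes are at the endpoints: U = 0 gives Z = 30; U = 8 gives Z = 78.

30 to 78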